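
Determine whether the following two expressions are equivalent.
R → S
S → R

No, Converse is not equivalent to original (counterexample: S=0, R=1)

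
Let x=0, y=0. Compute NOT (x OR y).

Substituting: NOT (0 OR 0)
= 1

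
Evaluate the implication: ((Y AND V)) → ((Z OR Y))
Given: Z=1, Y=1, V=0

Antecedent ((Y AND V)) = 0; consequent ((Z OR Y)) = 1.
0 → 1 = 1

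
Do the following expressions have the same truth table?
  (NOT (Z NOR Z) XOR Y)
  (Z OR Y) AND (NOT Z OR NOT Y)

Yes, they are equivalent — the two output columns agree on all 4 assignments:
Z | Y | Expression 1 | Expression 2
-----------------------------------
0 | 0 | 0 | 0
0 | 1 | 1 | 1
1 | 0 | 1 | 1
1 | 1 | 0 | 0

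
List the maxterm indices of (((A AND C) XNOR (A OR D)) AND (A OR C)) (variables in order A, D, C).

ΠM(0, 2, 3, 4, 6) = (A OR D OR C) AND (A OR NOT D OR C) AND (A OR NOT D OR NOT C) AND (NOT A OR D OR C) AND (NOT A OR NOT D OR C)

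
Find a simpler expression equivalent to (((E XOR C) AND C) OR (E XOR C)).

By absorption (E OR (E AND v) = E):
= (E XOR C)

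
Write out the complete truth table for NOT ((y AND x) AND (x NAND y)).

x | y | Output
--------------
0 | 0 | 1
0 | 1 | 1
1 | 0 | 1
1 | 1 | 1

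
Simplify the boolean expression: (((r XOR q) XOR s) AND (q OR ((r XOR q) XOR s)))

By absorption (E AND (E OR v) = E):
= ((r XOR q) XOR s)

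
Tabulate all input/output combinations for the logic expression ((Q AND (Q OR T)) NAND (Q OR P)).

T | Q | P | Output
------------------
0 | 0 | 0 | 1
0 | 0 | 1 | 1
0 | 1 | 0 | 0
0 | 1 | 1 | 0
1 | 0 | 0 | 1
1 | 0 | 1 | 1
1 | 1 | 0 | 0
1 | 1 | 1 | 0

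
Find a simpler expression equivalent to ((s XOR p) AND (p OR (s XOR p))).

By absorption (E AND (E OR v) = E):
= (s XOR p)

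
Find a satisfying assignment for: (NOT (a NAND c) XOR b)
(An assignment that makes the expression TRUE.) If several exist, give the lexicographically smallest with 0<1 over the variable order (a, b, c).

a=0, b=1, c=0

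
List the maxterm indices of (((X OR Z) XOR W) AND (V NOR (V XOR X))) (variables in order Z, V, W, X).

ΠM(0, 1, 3, 4, 5, 6, 7, 9, 10, 11, 12, 13, 14, 15) = (Z OR V OR W OR X) AND (Z OR V OR W OR NOT X) AND (Z OR V OR NOT W OR NOT X) AND (Z OR NOT V OR W OR X) AND (Z OR NOT V OR W OR NOT X) AND (Z OR NOT V OR NOT W OR X) AND (Z OR NOT V OR NOT W OR NOT X) AND (NOT Z OR V OR W OR NOT X) AND (NOT Z OR V OR NOT W OR X) AND (NOT Z OR V OR NOT W OR NOT X) AND (NOT Z OR NOT V OR W OR X) AND (NOT Z OR NOT V OR W OR NOT X) AND (NOT Z OR NOT V OR NOT W OR X) AND (NOT Z OR NOT V OR NOT W OR NOT X)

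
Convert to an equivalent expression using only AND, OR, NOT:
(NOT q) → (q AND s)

q OR (q AND s)
(Implication elimination: A → B = NOT A OR B)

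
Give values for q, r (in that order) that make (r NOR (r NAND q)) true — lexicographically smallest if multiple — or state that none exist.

UNSATISFIABLE - no assignment makes this expression true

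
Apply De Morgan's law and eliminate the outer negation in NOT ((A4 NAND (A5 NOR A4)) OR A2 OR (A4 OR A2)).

NOT (A4 NAND (A5 NOR A4)) AND NOT A2 AND NOT (A4 OR A2)
De Morgan's: NOT(OR of terms) = AND of negations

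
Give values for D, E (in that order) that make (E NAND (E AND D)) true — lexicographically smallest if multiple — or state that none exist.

D=0, E=0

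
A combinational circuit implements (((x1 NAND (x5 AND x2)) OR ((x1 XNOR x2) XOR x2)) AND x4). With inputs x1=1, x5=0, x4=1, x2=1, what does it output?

Substituting: (((1 NAND (0 AND 1)) OR ((1 XNOR 1) XOR 1)) AND 1)
= 1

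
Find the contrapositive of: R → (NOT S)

Contrapositive: S → NOT R
Note: A statement and its contrapositive are logically equivalent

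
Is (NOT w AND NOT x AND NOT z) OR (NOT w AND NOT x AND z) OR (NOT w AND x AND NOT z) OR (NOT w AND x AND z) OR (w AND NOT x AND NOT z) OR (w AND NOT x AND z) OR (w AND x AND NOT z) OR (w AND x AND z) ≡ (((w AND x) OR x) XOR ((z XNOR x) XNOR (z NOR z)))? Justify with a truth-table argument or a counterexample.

Yes, they are equivalent — the two output columns agree on all 8 assignments:
w | x | z | Expression 1 | Expression 2
---------------------------------------
0 | 0 | 0 | 1 | 1
0 | 0 | 1 | 1 | 1
0 | 1 | 0 | 1 | 1
0 | 1 | 1 | 1 | 1
1 | 0 | 0 | 1 | 1
1 | 0 | 1 | 1 | 1
1 | 1 | 0 | 1 | 1
1 | 1 | 1 | 1 | 1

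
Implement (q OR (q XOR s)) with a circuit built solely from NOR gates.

((q NOR ((((q NOR s) NOR (q NOR s)) NOR ((q NOR s) NOR (q NOR s))) NOR ((((q NOR q) NOR (s NOR s)) NOR ((q NOR q) NOR (s NOR s))) NOR (((q NOR q) NOR (s NOR s)) NOR ((q NOR q) NOR (s NOR s)))))) NOR (q NOR ((((q NOR s) NOR (q NOR s)) NOR ((q NOR s) NOR (q NOR s))) NOR ((((q NOR q) NOR (s NOR s)) NOR ((q NOR q) NOR (s NOR s))) NOR (((q NOR q) NOR (s NOR s)) NOR ((q NOR q) NOR (s NOR s)))))))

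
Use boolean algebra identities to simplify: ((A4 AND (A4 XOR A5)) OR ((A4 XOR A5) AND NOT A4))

By distribution ((E AND v) OR (E AND NOT v) = E):
= (A4 XOR A5)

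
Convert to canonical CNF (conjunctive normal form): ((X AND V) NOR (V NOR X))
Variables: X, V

(X OR V) AND (NOT X OR NOT V)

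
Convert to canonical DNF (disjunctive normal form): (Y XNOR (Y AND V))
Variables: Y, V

(NOT Y AND NOT V) OR (NOT Y AND V) OR (Y AND V)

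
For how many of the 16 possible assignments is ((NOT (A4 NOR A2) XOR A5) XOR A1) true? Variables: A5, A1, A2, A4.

Satisfying assignments: (0,0,0,1), (0,0,1,0), (0,0,1,1), (0,1,0,0), (1,0,0,0), (1,1,0,1), (1,1,1,0), (1,1,1,1)
Count: 8 out of 16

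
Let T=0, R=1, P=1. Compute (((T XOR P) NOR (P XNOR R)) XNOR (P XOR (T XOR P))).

Substituting: (((0 XOR 1) NOR (1 XNOR 1)) XNOR (1 XOR (0 XOR 1)))
= 1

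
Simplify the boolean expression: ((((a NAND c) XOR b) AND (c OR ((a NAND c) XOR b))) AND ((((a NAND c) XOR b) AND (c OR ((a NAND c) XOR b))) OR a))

By absorption (E AND (E OR v) = E) then absorption (E AND (E OR v) = E):
= ((a NAND c) XOR b)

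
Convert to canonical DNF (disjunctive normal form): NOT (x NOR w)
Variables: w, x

(NOT w AND x) OR (w AND NOT x) OR (w AND x)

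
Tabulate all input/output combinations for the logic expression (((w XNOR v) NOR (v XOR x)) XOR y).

w | y | x | v | Output
----------------------
0 | 0 | 0 | 0 | 0
0 | 0 | 0 | 1 | 0
0 | 0 | 1 | 0 | 0
0 | 0 | 1 | 1 | 1
0 | 1 | 0 | 0 | 1
0 | 1 | 0 | 1 | 1
0 | 1 | 1 | 0 | 1
0 | 1 | 1 | 1 | 0
1 | 0 | 0 | 0 | 1
1 | 0 | 0 | 1 | 0
1 | 0 | 1 | 0 | 0
1 | 0 | 1 | 1 | 0
1 | 1 | 0 | 0 | 0
1 | 1 | 0 | 1 | 1
1 | 1 | 1 | 0 | 1
1 | 1 | 1 | 1 | 1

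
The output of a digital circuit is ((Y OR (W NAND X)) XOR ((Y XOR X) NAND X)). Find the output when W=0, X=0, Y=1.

Substituting: ((1 OR (0 NAND 0)) XOR ((1 XOR 0) NAND 0))
= 0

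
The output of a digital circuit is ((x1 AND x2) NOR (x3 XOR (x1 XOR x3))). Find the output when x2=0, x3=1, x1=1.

Substituting: ((1 AND 0) NOR (1 XOR (1 XOR 1)))
= 0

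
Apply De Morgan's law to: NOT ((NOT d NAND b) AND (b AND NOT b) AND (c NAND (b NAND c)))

NOT (NOT d NAND b) OR NOT (b AND NOT b) OR NOT (c NAND (b NAND c))
De Morgan's: NOT(AND of terms) = OR of negations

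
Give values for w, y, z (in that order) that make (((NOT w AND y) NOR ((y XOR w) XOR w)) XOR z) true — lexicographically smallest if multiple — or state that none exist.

w=0, y=0, z=0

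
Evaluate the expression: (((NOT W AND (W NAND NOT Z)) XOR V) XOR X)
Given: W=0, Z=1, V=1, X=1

Substituting: (((NOT 0 AND (0 NAND NOT 1)) XOR 1) XOR 1)
= 1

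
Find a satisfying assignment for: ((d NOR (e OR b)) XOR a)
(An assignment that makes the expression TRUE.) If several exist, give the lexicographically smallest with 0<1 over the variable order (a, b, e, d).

a=0, b=0, e=0, d=0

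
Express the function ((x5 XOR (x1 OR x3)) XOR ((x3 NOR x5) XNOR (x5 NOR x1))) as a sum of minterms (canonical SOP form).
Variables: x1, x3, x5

Σm(0, 2, 3, 4, 5, 7) = (NOT x1 AND NOT x3 AND NOT x5) OR (NOT x1 AND x3 AND NOT x5) OR (NOT x1 AND x3 AND x5) OR (x1 AND NOT x3 AND NOT x5) OR (x1 AND NOT x3 AND x5) OR (x1 AND x3 AND x5)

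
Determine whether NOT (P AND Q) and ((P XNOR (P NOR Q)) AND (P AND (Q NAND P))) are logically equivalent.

No. Counterexample: with P=0, Q=0, Expression 1 = 1 but Expression 2 = 0.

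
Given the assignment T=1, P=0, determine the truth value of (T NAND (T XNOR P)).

Substituting: (1 NAND (1 XNOR 0))
= 1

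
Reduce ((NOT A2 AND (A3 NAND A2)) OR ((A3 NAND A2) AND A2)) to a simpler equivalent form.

By distribution ((E AND v) OR (E AND NOT v) = E):
= (A3 NAND A2)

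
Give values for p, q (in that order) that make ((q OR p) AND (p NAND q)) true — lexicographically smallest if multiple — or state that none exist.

p=0, q=1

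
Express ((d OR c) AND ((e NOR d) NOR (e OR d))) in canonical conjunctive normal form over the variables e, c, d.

(e OR c OR d) AND (e OR c OR NOT d) AND (e OR NOT c OR d) AND (e OR NOT c OR NOT d) AND (NOT e OR c OR d) AND (NOT e OR c OR NOT d) AND (NOT e OR NOT c OR d) AND (NOT e OR NOT c OR NOT d)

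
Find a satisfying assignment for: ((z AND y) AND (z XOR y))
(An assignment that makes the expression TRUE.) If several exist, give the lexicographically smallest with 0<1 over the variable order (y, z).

UNSATISFIABLE - no assignment makes this expression true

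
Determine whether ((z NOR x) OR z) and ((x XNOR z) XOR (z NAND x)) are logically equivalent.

No. Counterexample: with z=0, x=0, Expression 1 = 1 but Expression 2 = 0.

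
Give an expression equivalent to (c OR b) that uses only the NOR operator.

((c NOR b) NOR (c NOR b))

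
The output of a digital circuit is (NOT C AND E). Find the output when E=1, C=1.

Substituting: (NOT 1 AND 1)
= 0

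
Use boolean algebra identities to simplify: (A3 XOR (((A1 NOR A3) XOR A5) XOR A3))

By XOR self-cancellation ((E XOR v) XOR v = E):
= ((A1 NOR A3) XOR A5)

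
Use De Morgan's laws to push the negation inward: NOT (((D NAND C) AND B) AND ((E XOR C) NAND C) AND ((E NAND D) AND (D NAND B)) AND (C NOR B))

NOT ((D NAND C) AND B) OR NOT ((E XOR C) NAND C) OR NOT ((E NAND D) AND (D NAND B)) OR NOT (C NOR B)
De Morgan's: NOT(AND of terms) = OR of negations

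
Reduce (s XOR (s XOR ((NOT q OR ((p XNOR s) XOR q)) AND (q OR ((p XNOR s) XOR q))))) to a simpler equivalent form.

By XOR self-cancellation ((E XOR v) XOR v = E) then distribution ((E OR v) AND (E OR NOT v) = E):
= ((p XNOR s) XOR q)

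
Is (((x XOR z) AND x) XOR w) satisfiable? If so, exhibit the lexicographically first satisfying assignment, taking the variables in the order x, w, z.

x=0, w=1, z=0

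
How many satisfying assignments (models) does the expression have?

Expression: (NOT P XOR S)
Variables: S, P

Satisfying assignments: (0,0), (1,1)
Count: 2 out of 4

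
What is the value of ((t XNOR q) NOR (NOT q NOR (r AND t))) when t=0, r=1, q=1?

Substituting: ((0 XNOR 1) NOR (NOT 1 NOR (1 AND 0)))
= 0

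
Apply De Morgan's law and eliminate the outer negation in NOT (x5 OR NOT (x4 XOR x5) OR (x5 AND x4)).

NOT x5 AND (x4 XOR x5) AND NOT (x5 AND x4)
De Morgan's: NOT(OR of terms) = AND of negations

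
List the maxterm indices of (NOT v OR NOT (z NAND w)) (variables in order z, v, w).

ΠM(2, 3, 6) = (z OR NOT v OR w) AND (z OR NOT v OR NOT w) AND (NOT z OR NOT v OR w)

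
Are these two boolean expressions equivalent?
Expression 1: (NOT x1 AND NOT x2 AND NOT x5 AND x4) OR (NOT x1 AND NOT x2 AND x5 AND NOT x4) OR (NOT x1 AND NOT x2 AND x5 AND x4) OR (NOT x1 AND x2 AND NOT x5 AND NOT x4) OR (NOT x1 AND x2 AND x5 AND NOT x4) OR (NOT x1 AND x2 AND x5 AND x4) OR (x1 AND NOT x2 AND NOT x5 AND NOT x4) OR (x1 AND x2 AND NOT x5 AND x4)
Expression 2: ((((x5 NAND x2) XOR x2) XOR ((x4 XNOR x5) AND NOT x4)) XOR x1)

Yes, they are equivalent — the two output columns agree on all 16 assignments:
x1 | x2 | x5 | x4 | Expression 1 | Expression 2
-----------------------------------------------
0 | 0 | 0 | 0 | 0 | 0
0 | 0 | 0 | 1 | 1 | 1
0 | 0 | 1 | 0 | 1 | 1
0 | 0 | 1 | 1 | 1 | 1
0 | 1 | 0 | 0 | 1 | 1
0 | 1 | 0 | 1 | 0 | 0
0 | 1 | 1 | 0 | 1 | 1
0 | 1 | 1 | 1 | 1 | 1
1 | 0 | 0 | 0 | 1 | 1
1 | 0 | 0 | 1 | 0 | 0
1 | 0 | 1 | 0 | 0 | 0
1 | 0 | 1 | 1 | 0 | 0
1 | 1 | 0 | 0 | 0 | 0
1 | 1 | 0 | 1 | 1 | 1
1 | 1 | 1 | 0 | 0 | 0
1 | 1 | 1 | 1 | 0 | 0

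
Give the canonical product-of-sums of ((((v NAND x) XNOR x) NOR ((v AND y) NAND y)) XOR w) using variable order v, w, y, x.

ΠM(0, 1, 2, 3, 8, 9, 14, 15) = (v OR w OR y OR x) AND (v OR w OR y OR NOT x) AND (v OR w OR NOT y OR x) AND (v OR w OR NOT y OR NOT x) AND (NOT v OR w OR y OR x) AND (NOT v OR w OR y OR NOT x) AND (NOT v OR NOT w OR NOT y OR x) AND (NOT v OR NOT w OR NOT y OR NOT x)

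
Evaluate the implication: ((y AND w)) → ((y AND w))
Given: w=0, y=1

Antecedent ((y AND w)) = 0; consequent ((y AND w)) = 0.
0 → 0 = 1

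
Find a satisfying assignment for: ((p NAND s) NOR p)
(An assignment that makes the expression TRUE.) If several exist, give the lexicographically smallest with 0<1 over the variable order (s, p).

UNSATISFIABLE - no assignment makes this expression true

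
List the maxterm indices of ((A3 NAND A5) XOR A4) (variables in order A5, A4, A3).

ΠM(2, 3, 5, 6) = (A5 OR NOT A4 OR A3) AND (A5 OR NOT A4 OR NOT A3) AND (NOT A5 OR A4 OR NOT A3) AND (NOT A5 OR NOT A4 OR A3)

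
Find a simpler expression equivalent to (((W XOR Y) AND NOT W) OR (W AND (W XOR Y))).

By distribution ((E AND v) OR (E AND NOT v) = E):
= (W XOR Y)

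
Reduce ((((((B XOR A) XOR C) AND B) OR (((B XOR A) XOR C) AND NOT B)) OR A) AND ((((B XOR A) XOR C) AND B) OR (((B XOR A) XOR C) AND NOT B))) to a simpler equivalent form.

By absorption (E AND (E OR v) = E) then distribution ((E AND v) OR (E AND NOT v) = E):
= ((B XOR A) XOR C)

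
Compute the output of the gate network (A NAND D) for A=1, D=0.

Substituting: (1 NAND 0)
= 1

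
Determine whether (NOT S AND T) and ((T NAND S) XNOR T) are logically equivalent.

Yes, they are equivalent — the two output columns agree on all 4 assignments:
S | T | Expression 1 | Expression 2
-----------------------------------
0 | 0 | 0 | 0
0 | 1 | 1 | 1
1 | 0 | 0 | 0
1 | 1 | 0 | 0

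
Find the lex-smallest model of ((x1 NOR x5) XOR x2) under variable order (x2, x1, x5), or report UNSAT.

x2=0, x1=0, x5=0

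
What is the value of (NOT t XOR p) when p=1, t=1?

Substituting: (NOT 1 XOR 1)
= 1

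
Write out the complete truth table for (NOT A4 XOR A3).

A4 | A3 | Output
----------------
0 | 0 | 1
0 | 1 | 0
1 | 0 | 0
1 | 1 | 1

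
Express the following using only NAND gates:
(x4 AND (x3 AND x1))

((x4 NAND ((x3 NAND x1) NAND (x3 NAND x1))) NAND (x4 NAND ((x3 NAND x1) NAND (x3 NAND x1))))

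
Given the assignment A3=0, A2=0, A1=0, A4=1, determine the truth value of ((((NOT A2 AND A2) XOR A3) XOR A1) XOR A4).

Substituting: ((((NOT 0 AND 0) XOR 0) XOR 0) XOR 1)
= 1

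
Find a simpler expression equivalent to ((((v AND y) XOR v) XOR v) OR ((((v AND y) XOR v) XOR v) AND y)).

By absorption (E OR (E AND v) = E) then XOR self-cancellation ((E XOR v) XOR v = E):
= (v AND y)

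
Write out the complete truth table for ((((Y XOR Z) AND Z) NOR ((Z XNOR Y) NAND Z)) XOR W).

W | Y | Z | Output
------------------
0 | 0 | 0 | 0
0 | 0 | 1 | 0
0 | 1 | 0 | 0
0 | 1 | 1 | 1
1 | 0 | 0 | 1
1 | 0 | 1 | 1
1 | 1 | 0 | 1
1 | 1 | 1 | 0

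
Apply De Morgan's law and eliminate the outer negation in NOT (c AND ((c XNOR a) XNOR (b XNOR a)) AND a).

NOT c OR NOT ((c XNOR a) XNOR (b XNOR a)) OR NOT a
De Morgan's: NOT(AND of terms) = OR of negations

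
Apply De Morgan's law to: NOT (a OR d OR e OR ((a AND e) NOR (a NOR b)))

NOT a AND NOT d AND NOT e AND NOT ((a AND e) NOR (a NOR b))
De Morgan's: NOT(OR of terms) = AND of negations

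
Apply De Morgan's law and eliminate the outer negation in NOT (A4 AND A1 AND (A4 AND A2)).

NOT A4 OR NOT A1 OR NOT (A4 AND A2)
De Morgan's: NOT(AND of terms) = OR of negations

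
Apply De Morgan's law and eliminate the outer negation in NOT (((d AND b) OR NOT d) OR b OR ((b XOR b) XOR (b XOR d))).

NOT ((d AND b) OR NOT d) AND NOT b AND NOT ((b XOR b) XOR (b XOR d))
De Morgan's: NOT(OR of terms) = AND of negations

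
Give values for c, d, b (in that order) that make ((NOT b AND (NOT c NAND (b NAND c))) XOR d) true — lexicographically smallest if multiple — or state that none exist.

c=0, d=1, b=0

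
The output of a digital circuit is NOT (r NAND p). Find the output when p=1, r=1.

Substituting: NOT (1 NAND 1)
= 1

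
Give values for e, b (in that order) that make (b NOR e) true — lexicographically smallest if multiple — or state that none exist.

e=0, b=0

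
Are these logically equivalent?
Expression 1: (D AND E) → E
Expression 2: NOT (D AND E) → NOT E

No, Inverse is not equivalent to original (counterexample: E=1, D=0)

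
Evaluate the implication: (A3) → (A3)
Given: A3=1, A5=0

Antecedent (A3) = 1; consequent (A3) = 1.
1 → 1 = 1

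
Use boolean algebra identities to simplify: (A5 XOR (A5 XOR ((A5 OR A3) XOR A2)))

By XOR self-cancellation ((E XOR v) XOR v = E):
= ((A5 OR A3) XOR A2)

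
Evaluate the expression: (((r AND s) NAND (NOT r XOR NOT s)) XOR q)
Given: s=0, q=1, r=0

Substituting: (((0 AND 0) NAND (NOT 0 XOR NOT 0)) XOR 1)
= 0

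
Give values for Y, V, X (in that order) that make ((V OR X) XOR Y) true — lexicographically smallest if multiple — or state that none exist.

Y=0, V=0, X=1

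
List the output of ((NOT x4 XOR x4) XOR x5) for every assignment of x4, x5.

x4 | x5 | Output
----------------
0 | 0 | 1
0 | 1 | 0
1 | 0 | 1
1 | 1 | 0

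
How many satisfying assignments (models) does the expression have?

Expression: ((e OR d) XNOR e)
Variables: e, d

Satisfying assignments: (0,0), (1,0), (1,1)
Count: 3 out of 4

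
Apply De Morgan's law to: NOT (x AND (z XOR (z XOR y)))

NOT x OR NOT (z XOR (z XOR y))
De Morgan's: NOT(AND of terms) = OR of negations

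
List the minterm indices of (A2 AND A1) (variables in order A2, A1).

Σm(3) = (A2 AND A1)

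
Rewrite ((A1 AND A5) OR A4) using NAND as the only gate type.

((((A1 NAND A5) NAND (A1 NAND A5)) NAND ((A1 NAND A5) NAND (A1 NAND A5))) NAND (A4 NAND A4))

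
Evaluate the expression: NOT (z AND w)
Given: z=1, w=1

Substituting: NOT (1 AND 1)
= 0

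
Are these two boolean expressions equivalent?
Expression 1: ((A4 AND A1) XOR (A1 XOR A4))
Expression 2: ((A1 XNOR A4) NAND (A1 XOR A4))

No. Counterexample: with A1=0, A4=0, Expression 1 = 0 but Expression 2 = 1.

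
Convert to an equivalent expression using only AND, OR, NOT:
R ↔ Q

(R AND Q) OR (NOT R AND NOT Q)
(Biconditional = both true or both false)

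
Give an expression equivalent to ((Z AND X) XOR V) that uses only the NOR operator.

((((((Z NOR Z) NOR (X NOR X)) NOR V) NOR (((Z NOR Z) NOR (X NOR X)) NOR V)) NOR ((((Z NOR Z) NOR (X NOR X)) NOR V) NOR (((Z NOR Z) NOR (X NOR X)) NOR V))) NOR ((((((Z NOR Z) NOR (X NOR X)) NOR ((Z NOR Z) NOR (X NOR X))) NOR (V NOR V)) NOR ((((Z NOR Z) NOR (X NOR X)) NOR ((Z NOR Z) NOR (X NOR X))) NOR (V NOR V))) NOR (((((Z NOR Z) NOR (X NOR X)) NOR ((Z NOR Z) NOR (X NOR X))) NOR (V NOR V)) NOR ((((Z NOR Z) NOR (X NOR X)) NOR ((Z NOR Z) NOR (X NOR X))) NOR (V NOR V)))))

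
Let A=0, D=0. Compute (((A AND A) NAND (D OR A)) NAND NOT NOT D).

Substituting: (((0 AND 0) NAND (0 OR 0)) NAND NOT NOT 0)
= 1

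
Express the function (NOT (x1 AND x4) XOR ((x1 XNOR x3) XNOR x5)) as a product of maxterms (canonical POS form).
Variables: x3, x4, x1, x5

ΠM(1, 2, 5, 7, 8, 11, 12, 14) = (x3 OR x4 OR x1 OR NOT x5) AND (x3 OR x4 OR NOT x1 OR x5) AND (x3 OR NOT x4 OR x1 OR NOT x5) AND (x3 OR NOT x4 OR NOT x1 OR NOT x5) AND (NOT x3 OR x4 OR x1 OR x5) AND (NOT x3 OR x4 OR NOT x1 OR NOT x5) AND (NOT x3 OR NOT x4 OR x1 OR x5) AND (NOT x3 OR NOT x4 OR NOT x1 OR x5)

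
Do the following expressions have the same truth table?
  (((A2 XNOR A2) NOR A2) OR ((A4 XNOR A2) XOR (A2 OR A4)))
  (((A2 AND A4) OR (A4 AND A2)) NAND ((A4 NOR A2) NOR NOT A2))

Yes, they are equivalent — the two output columns agree on all 4 assignments:
A4 | A2 | Expression 1 | Expression 2
-------------------------------------
0 | 0 | 1 | 1
0 | 1 | 1 | 1
1 | 0 | 1 | 1
1 | 1 | 0 | 0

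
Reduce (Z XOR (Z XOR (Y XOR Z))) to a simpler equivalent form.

By XOR self-cancellation ((E XOR v) XOR v = E):
= (Y XOR Z)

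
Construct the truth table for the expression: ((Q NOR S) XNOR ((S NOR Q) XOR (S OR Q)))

S | Q | Output
--------------
0 | 0 | 1
0 | 1 | 0
1 | 0 | 0
1 | 1 | 0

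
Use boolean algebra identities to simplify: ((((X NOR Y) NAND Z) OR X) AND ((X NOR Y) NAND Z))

By absorption (E AND (E OR v) = E):
= ((X NOR Y) NAND Z)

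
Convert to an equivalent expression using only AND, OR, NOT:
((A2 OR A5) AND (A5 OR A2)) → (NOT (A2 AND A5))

NOT ((A2 OR A5) AND (A5 OR A2)) OR (NOT (A2 AND A5))
(Implication elimination: A → B = NOT A OR B)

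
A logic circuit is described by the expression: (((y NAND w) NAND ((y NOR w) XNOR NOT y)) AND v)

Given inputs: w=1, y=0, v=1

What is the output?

Substituting: (((0 NAND 1) NAND ((0 NOR 1) XNOR NOT 0)) AND 1)
= 1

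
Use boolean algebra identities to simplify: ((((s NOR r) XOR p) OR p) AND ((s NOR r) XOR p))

By absorption (E AND (E OR v) = E):
= ((s NOR r) XOR p)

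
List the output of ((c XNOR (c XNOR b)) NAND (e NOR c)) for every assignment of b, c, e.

b | c | e | Output
------------------
0 | 0 | 0 | 1
0 | 0 | 1 | 1
0 | 1 | 0 | 1
0 | 1 | 1 | 1
1 | 0 | 0 | 0
1 | 0 | 1 | 1
1 | 1 | 0 | 1
1 | 1 | 1 | 1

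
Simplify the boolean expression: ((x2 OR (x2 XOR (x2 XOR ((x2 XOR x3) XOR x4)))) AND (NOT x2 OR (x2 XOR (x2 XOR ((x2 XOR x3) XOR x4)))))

By distribution ((E OR v) AND (E OR NOT v) = E) then XOR self-cancellation ((E XOR v) XOR v = E):
= ((x2 XOR x3) XOR x4)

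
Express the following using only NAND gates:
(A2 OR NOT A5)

((A2 NAND A2) NAND ((A5 NAND A5) NAND (A5 NAND A5)))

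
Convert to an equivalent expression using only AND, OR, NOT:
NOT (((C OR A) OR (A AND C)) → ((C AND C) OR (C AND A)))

((C OR A) OR (A AND C)) AND NOT ((C AND C) OR (C AND A))
(Negated implication: NOT(A → B) = A AND NOT B)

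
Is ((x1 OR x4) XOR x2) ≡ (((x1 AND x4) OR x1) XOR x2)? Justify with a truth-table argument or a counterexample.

No. Counterexample: with x4=1, x1=0, x2=0, Expression 1 = 1 but Expression 2 = 0.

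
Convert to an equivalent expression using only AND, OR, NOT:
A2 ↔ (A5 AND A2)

(A2 AND (A5 AND A2)) OR (NOT A2 AND NOT (A5 AND A2))
(Biconditional = both true or both false)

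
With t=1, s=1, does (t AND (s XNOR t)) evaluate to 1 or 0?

Substituting: (1 AND (1 XNOR 1))
= 1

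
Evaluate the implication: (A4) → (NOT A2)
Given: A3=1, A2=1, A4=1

Antecedent (A4) = 1; consequent (NOT A2) = 0.
1 → 0 = 0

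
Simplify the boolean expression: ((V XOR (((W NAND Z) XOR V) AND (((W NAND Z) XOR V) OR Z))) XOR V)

By XOR self-cancellation ((E XOR v) XOR v = E) then absorption (E AND (E OR v) = E):
= ((W NAND Z) XOR V)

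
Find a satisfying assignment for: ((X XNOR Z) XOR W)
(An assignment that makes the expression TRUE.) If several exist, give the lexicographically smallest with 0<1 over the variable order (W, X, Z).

W=0, X=0, Z=0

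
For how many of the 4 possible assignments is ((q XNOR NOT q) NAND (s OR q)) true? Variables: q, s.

Satisfying assignments: (0,0), (0,1), (1,0), (1,1)
Count: 4 out of 4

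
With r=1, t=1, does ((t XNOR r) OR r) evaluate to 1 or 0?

Substituting: ((1 XNOR 1) OR 1)
= 1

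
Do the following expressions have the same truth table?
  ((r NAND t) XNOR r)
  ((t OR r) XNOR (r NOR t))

No. Counterexample: with r=1, t=0, Expression 1 = 1 but Expression 2 = 0.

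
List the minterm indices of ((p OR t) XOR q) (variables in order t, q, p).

Σm(1, 2, 4, 5) = (NOT t AND NOT q AND p) OR (NOT t AND q AND NOT p) OR (t AND NOT q AND NOT p) OR (t AND NOT q AND p)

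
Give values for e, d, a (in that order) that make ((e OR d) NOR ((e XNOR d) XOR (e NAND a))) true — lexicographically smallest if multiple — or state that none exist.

e=0, d=0, a=0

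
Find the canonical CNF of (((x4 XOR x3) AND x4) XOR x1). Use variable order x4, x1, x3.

(x4 OR x1 OR x3) AND (x4 OR x1 OR NOT x3) AND (NOT x4 OR x1 OR NOT x3) AND (NOT x4 OR NOT x1 OR x3)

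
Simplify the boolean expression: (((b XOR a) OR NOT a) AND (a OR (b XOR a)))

By distribution ((E OR v) AND (E OR NOT v) = E):
= (b XOR a)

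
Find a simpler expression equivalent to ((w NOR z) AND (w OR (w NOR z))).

By absorption (E AND (E OR v) = E):
= (w NOR z)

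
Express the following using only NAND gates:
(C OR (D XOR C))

((C NAND C) NAND (((D NAND (D NAND C)) NAND (C NAND (D NAND C))) NAND ((D NAND (D NAND C)) NAND (C NAND (D NAND C)))))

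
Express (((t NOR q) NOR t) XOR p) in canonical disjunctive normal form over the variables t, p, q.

(NOT t AND NOT p AND q) OR (NOT t AND p AND NOT q) OR (t AND p AND NOT q) OR (t AND p AND q)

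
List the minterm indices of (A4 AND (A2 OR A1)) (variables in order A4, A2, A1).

Σm(5, 6, 7) = (A4 AND NOT A2 AND A1) OR (A4 AND A2 AND NOT A1) OR (A4 AND A2 AND A1)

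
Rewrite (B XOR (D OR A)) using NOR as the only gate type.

((((B NOR ((D NOR A) NOR (D NOR A))) NOR (B NOR ((D NOR A) NOR (D NOR A)))) NOR ((B NOR ((D NOR A) NOR (D NOR A))) NOR (B NOR ((D NOR A) NOR (D NOR A))))) NOR ((((B NOR B) NOR (((D NOR A) NOR (D NOR A)) NOR ((D NOR A) NOR (D NOR A)))) NOR ((B NOR B) NOR (((D NOR A) NOR (D NOR A)) NOR ((D NOR A) NOR (D NOR A))))) NOR (((B NOR B) NOR (((D NOR A) NOR (D NOR A)) NOR ((D NOR A) NOR (D NOR A)))) NOR ((B NOR B) NOR (((D NOR A) NOR (D NOR A)) NOR ((D NOR A) NOR (D NOR A)))))))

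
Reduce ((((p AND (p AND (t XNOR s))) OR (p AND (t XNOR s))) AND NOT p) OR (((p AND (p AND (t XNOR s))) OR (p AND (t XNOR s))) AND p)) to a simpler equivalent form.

By distribution ((E AND v) OR (E AND NOT v) = E) then absorption (E OR (E AND v) = E):
= (p AND (t XNOR s))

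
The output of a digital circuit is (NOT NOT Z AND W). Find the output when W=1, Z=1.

Substituting: (NOT NOT 1 AND 1)
= 1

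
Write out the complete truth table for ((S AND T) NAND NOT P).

S | P | T | Output
------------------
0 | 0 | 0 | 1
0 | 0 | 1 | 1
0 | 1 | 0 | 1
0 | 1 | 1 | 1
1 | 0 | 0 | 1
1 | 0 | 1 | 0
1 | 1 | 0 | 1
1 | 1 | 1 | 1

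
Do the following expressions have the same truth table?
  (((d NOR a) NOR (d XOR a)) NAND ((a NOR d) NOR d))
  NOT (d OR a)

No. Counterexample: with d=0, a=1, Expression 1 = 1 but Expression 2 = 0.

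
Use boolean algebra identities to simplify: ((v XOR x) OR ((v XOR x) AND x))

By absorption (E OR (E AND v) = E):
= (v XOR x)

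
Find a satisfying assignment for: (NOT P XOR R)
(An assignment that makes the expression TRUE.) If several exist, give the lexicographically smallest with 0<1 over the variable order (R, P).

R=0, P=0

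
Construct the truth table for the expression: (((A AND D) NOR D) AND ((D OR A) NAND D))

A | D | Output
--------------
0 | 0 | 1
0 | 1 | 0
1 | 0 | 1
1 | 1 | 0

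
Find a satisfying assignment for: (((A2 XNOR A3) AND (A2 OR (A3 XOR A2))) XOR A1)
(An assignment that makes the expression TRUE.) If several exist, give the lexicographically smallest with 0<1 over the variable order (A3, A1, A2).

A3=0, A1=1, A2=0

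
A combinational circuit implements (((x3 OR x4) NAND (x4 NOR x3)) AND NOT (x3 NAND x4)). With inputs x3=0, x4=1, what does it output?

Substituting: (((0 OR 1) NAND (1 NOR 0)) AND NOT (0 NAND 1))
= 0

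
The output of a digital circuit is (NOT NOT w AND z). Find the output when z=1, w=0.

Substituting: (NOT NOT 0 AND 1)
= 0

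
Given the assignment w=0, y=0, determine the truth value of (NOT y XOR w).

Substituting: (NOT 0 XOR 0)
= 1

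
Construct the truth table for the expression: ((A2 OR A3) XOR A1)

A2 | A1 | A3 | Output
---------------------
0 | 0 | 0 | 0
0 | 0 | 1 | 1
0 | 1 | 0 | 1
0 | 1 | 1 | 0
1 | 0 | 0 | 1
1 | 0 | 1 | 1
1 | 1 | 0 | 0
1 | 1 | 1 | 0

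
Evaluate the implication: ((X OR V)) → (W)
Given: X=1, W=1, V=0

Antecedent ((X OR V)) = 1; consequent (W) = 1.
1 → 1 = 1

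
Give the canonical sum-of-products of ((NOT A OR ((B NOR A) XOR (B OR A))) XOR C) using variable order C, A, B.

Σm(0, 1, 2, 3) = (NOT C AND NOT A AND NOT B) OR (NOT C AND NOT A AND B) OR (NOT C AND A AND NOT B) OR (NOT C AND A AND B)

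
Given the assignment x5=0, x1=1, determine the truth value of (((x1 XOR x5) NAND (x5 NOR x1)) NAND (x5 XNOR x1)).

Substituting: (((1 XOR 0) NAND (0 NOR 1)) NAND (0 XNOR 1))
= 1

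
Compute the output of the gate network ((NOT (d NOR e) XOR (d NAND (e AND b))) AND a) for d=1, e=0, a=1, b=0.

Substituting: ((NOT (1 NOR 0) XOR (1 NAND (0 AND 0))) AND 1)
= 0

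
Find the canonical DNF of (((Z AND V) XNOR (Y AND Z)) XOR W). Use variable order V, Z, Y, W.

(NOT V AND NOT Z AND NOT Y AND NOT W) OR (NOT V AND NOT Z AND Y AND NOT W) OR (NOT V AND Z AND NOT Y AND NOT W) OR (NOT V AND Z AND Y AND W) OR (V AND NOT Z AND NOT Y AND NOT W) OR (V AND NOT Z AND Y AND NOT W) OR (V AND Z AND NOT Y AND W) OR (V AND Z AND Y AND NOT W)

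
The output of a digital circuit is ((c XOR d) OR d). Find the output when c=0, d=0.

Substituting: ((0 XOR 0) OR 0)
= 0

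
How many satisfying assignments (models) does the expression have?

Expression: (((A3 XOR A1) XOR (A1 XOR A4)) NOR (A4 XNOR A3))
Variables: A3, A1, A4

No assignment satisfies the expression.
Count: 0 out of 8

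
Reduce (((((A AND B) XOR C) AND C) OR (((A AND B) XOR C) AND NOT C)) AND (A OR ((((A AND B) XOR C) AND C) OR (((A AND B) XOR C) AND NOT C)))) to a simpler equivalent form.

By absorption (E AND (E OR v) = E) then distribution ((E AND v) OR (E AND NOT v) = E):
= ((A AND B) XOR C)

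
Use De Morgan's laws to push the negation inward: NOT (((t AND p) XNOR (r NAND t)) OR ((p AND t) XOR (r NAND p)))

NOT ((t AND p) XNOR (r NAND t)) AND NOT ((p AND t) XOR (r NAND p))
De Morgan's: NOT(OR of terms) = AND of negations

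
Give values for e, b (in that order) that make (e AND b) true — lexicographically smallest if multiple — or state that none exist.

e=1, b=1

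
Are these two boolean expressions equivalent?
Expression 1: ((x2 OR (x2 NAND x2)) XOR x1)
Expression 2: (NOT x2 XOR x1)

No. Counterexample: with x1=0, x2=1, Expression 1 = 1 but Expression 2 = 0.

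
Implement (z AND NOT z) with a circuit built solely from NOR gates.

((z NOR z) NOR ((z NOR z) NOR (z NOR z)))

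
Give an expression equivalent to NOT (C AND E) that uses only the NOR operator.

(((C NOR C) NOR (E NOR E)) NOR ((C NOR C) NOR (E NOR E)))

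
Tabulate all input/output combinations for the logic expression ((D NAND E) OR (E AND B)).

D | B | E | Output
------------------
0 | 0 | 0 | 1
0 | 0 | 1 | 1
0 | 1 | 0 | 1
0 | 1 | 1 | 1
1 | 0 | 0 | 1
1 | 0 | 1 | 0
1 | 1 | 0 | 1
1 | 1 | 1 | 1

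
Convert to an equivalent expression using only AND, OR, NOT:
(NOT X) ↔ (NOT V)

((NOT X) AND (NOT V)) OR (X AND V)
(Biconditional = both true or both false)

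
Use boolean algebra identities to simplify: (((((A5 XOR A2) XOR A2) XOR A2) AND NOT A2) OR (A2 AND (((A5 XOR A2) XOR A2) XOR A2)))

By distribution ((E AND v) OR (E AND NOT v) = E) then XOR self-cancellation ((E XOR v) XOR v = E):
= (A5 XOR A2)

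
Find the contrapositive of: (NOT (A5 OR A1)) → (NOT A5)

Contrapositive: A5 → (A5 OR A1)
Note: A statement and its contrapositive are logically equivalent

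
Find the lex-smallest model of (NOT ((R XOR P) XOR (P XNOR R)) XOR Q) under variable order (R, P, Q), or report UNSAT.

R=0, P=0, Q=1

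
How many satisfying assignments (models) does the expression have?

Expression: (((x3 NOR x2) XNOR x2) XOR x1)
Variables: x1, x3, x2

Satisfying assignments: (0,1,0), (1,0,0), (1,0,1), (1,1,1)
Count: 4 out of 8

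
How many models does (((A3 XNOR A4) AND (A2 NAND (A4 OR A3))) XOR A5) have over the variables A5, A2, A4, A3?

Satisfying assignments: (0,0,0,0), (0,0,1,1), (0,1,0,0), (1,0,0,1), (1,0,1,0), (1,1,0,1), (1,1,1,0), (1,1,1,1)
Count: 8 out of 16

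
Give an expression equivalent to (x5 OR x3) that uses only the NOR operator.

((x5 NOR x3) NOR (x5 NOR x3))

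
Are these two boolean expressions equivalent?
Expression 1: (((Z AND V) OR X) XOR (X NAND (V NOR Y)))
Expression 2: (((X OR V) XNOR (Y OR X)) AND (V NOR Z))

No. Counterexample: with X=0, Z=0, V=0, Y=1, Expression 1 = 1 but Expression 2 = 0.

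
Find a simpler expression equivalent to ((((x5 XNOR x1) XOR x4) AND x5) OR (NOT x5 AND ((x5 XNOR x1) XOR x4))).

By distribution ((E AND v) OR (E AND NOT v) = E):
= ((x5 XNOR x1) XOR x4)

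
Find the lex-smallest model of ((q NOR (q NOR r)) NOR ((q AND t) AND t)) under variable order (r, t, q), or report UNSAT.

r=0, t=0, q=0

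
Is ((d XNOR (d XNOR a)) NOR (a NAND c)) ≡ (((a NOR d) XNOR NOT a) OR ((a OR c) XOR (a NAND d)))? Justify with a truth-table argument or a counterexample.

No. Counterexample: with c=0, d=0, a=0, Expression 1 = 0 but Expression 2 = 1.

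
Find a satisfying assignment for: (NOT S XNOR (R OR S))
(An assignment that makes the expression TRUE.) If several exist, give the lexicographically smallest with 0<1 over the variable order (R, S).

R=1, S=0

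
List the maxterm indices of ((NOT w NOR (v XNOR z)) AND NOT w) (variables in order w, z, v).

ΠM(0, 1, 2, 3, 4, 5, 6, 7) = (w OR z OR v) AND (w OR z OR NOT v) AND (w OR NOT z OR v) AND (w OR NOT z OR NOT v) AND (NOT w OR z OR v) AND (NOT w OR z OR NOT v) AND (NOT w OR NOT z OR v) AND (NOT w OR NOT z OR NOT v)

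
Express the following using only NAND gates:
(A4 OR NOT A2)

((A4 NAND A4) NAND ((A2 NAND A2) NAND (A2 NAND A2)))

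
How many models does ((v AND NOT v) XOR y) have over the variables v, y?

Satisfying assignments: (0,1), (1,1)
Count: 2 out of 4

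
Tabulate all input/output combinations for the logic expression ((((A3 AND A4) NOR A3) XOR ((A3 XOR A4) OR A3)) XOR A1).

A4 | A1 | A3 | Output
---------------------
0 | 0 | 0 | 1
0 | 0 | 1 | 1
0 | 1 | 0 | 0
0 | 1 | 1 | 0
1 | 0 | 0 | 0
1 | 0 | 1 | 1
1 | 1 | 0 | 1
1 | 1 | 1 | 0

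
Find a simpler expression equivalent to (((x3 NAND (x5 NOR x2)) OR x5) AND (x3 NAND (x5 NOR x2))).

By absorption (E AND (E OR v) = E):
= (x3 NAND (x5 NOR x2))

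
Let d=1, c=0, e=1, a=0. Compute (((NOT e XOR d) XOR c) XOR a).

Substituting: (((NOT 1 XOR 1) XOR 0) XOR 0)
= 1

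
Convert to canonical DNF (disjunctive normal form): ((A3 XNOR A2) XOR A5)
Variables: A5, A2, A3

(NOT A5 AND NOT A2 AND NOT A3) OR (NOT A5 AND A2 AND A3) OR (A5 AND NOT A2 AND A3) OR (A5 AND A2 AND NOT A3)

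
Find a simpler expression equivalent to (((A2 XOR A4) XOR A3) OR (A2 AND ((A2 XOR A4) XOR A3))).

By absorption (E OR (E AND v) = E):
= ((A2 XOR A4) XOR A3)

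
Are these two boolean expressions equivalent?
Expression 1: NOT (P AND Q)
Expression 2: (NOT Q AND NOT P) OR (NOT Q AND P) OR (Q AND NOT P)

Yes, they are equivalent — the two output columns agree on all 4 assignments:
Q | P | Expression 1 | Expression 2
-----------------------------------
0 | 0 | 1 | 1
0 | 1 | 1 | 1
1 | 0 | 1 | 1
1 | 1 | 0 | 0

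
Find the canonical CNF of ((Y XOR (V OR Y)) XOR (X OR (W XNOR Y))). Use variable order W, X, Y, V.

(W OR X OR Y OR NOT V) AND (W OR X OR NOT Y OR V) AND (W OR X OR NOT Y OR NOT V) AND (W OR NOT X OR Y OR NOT V) AND (NOT W OR X OR Y OR V) AND (NOT W OR NOT X OR Y OR NOT V)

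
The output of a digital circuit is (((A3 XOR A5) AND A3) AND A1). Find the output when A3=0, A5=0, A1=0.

Substituting: (((0 XOR 0) AND 0) AND 0)
= 0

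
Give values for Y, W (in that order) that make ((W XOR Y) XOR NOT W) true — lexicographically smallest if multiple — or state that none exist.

Y=0, W=0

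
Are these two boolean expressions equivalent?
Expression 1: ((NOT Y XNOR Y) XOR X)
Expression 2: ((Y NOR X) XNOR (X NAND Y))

No. Counterexample: with Y=0, X=0, Expression 1 = 0 but Expression 2 = 1.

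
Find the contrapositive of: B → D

Contrapositive: NOT D → NOT B
Note: A statement and its contrapositive are logically equivalent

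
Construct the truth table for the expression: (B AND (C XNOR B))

B | C | Output
--------------
0 | 0 | 0
0 | 1 | 0
1 | 0 | 0
1 | 1 | 1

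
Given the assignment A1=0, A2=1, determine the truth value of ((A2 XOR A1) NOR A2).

Substituting: ((1 XOR 0) NOR 1)
= 0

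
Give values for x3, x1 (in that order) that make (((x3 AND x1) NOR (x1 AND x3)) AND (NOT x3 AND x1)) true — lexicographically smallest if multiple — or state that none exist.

x3=0, x1=1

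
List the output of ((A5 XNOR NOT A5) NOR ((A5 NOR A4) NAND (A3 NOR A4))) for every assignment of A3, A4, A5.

A3 | A4 | A5 | Output
---------------------
0 | 0 | 0 | 1
0 | 0 | 1 | 0
0 | 1 | 0 | 0
0 | 1 | 1 | 0
1 | 0 | 0 | 0
1 | 0 | 1 | 0
1 | 1 | 0 | 0
1 | 1 | 1 | 0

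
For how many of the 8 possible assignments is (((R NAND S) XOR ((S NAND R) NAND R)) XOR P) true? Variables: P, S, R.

Satisfying assignments: (0,0,1), (0,1,1), (1,0,0), (1,1,0)
Count: 4 out of 8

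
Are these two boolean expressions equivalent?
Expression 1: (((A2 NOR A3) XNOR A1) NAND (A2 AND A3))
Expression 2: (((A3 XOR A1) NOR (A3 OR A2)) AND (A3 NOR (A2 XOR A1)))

No. Counterexample: with A1=0, A2=0, A3=1, Expression 1 = 1 but Expression 2 = 0.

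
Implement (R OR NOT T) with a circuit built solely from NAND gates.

((R NAND R) NAND ((T NAND T) NAND (T NAND T)))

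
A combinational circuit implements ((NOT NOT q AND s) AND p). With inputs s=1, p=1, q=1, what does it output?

Substituting: ((NOT NOT 1 AND 1) AND 1)
= 1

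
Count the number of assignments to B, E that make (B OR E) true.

Satisfying assignments: (0,1), (1,0), (1,1)
Count: 3 out of 4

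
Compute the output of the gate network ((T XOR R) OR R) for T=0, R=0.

Substituting: ((0 XOR 0) OR 0)
= 0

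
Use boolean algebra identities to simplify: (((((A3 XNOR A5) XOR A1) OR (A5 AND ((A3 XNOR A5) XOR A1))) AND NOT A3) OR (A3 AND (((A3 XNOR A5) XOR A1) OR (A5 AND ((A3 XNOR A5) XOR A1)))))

By distribution ((E AND v) OR (E AND NOT v) = E) then absorption (E OR (E AND v) = E):
= ((A3 XNOR A5) XOR A1)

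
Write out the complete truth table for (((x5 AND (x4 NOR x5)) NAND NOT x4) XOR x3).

x3 | x5 | x4 | Output
---------------------
0 | 0 | 0 | 1
0 | 0 | 1 | 1
0 | 1 | 0 | 1
0 | 1 | 1 | 1
1 | 0 | 0 | 0
1 | 0 | 1 | 0
1 | 1 | 0 | 0
1 | 1 | 1 | 0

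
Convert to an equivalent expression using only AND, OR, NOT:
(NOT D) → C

D OR C
(Implication elimination: A → B = NOT A OR B)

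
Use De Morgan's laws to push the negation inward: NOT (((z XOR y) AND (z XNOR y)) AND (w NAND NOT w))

NOT ((z XOR y) AND (z XNOR y)) OR NOT (w NAND NOT w)
De Morgan's: NOT(AND of terms) = OR of negations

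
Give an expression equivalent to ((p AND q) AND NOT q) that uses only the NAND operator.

((((p NAND q) NAND (p NAND q)) NAND (q NAND q)) NAND (((p NAND q) NAND (p NAND q)) NAND (q NAND q)))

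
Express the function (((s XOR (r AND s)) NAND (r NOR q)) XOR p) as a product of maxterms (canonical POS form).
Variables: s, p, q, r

ΠM(4, 5, 6, 7, 8, 13, 14, 15) = (s OR NOT p OR q OR r) AND (s OR NOT p OR q OR NOT r) AND (s OR NOT p OR NOT q OR r) AND (s OR NOT p OR NOT q OR NOT r) AND (NOT s OR p OR q OR r) AND (NOT s OR NOT p OR q OR NOT r) AND (NOT s OR NOT p OR NOT q OR r) AND (NOT s OR NOT p OR NOT q OR NOT r)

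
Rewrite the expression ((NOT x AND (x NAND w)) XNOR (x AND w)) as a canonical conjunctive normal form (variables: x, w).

(x OR w) AND (x OR NOT w) AND (NOT x OR NOT w)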